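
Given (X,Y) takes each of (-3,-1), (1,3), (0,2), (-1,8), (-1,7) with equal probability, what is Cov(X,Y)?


E[X]=-4/5, E[Y]=19/5, E[XY]=-9/5
Cov(X,Y) = E[XY] - E[X]E[Y] = -9/5 + 4/5*19/5 = 31/25

31/25


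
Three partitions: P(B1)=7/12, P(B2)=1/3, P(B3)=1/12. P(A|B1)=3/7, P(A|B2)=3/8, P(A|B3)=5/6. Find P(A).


P(A) = P(A|B1)P(B1) + P(A|B2)P(B2) + P(A|B3)P(B3)
= 3/7*7/12 + 3/8*1/3 + 5/6*1/12
= 1/4 + 1/8 + 5/72 = 4/9

4/9


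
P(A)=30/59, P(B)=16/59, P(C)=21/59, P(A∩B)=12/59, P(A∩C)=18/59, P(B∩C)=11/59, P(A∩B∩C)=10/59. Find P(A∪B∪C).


P(A∪B∪C) = P(A)+P(B)+P(C) - P(AB)-P(AC)-P(BC) + P(ABC)
= 30/59+16/59+21/59 - 12/59-18/59-11/59 + 10/59
= 36/59

36/59


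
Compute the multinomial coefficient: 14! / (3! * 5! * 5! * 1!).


14! = 87178291200
Denominator: 3!=6 * 5!=120 * 5!=120 * 1!=1
Coefficient = 87178291200 / 86400 = 1009008

1009008


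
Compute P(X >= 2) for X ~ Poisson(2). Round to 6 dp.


P(X>=2) = 1 - P(X<=1) = 1 - (e^(-2)*2^0/0! + e^(-2)*2^1/1!)
≈ 1 - (0.1353352832 + 0.2706705665)
= 1 - 0.4060058497 = 0.5939941503
≈ 0.593994

0.593994


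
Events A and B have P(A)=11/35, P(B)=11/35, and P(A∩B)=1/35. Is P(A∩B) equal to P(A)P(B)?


P(A)*P(B) = 11/35*11/35 = 121/1225
P(A∩B) = 1/35 != 121/1225, so not independent

No, A and B are not independent


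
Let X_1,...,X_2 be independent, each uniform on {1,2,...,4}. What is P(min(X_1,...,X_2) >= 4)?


P(min >= 4) = P(all X_i >= 4) = (P(X_1 >= 4))^2
= (1/4)^2 = 1/16

1/16


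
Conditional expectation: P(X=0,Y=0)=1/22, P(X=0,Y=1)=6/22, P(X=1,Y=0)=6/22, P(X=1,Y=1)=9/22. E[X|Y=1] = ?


P(Y=1) = 15/22
E[X|Y=1] = (0*6 + 1*9)/15 = 9/15 = 3/5

3/5


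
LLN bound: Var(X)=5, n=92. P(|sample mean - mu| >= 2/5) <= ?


Var(Xbar) = Var(X)/n = 5/92
Chebyshev: P(|Xbar-mu| >= 2/5) <= Var(Xbar)/(2/5)^2 = (5/92)/(4/25) = 125/368

125/368


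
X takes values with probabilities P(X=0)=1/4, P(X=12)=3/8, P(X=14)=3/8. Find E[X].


E[X] = sum(x * P(x))
= 0*1/4 + 12*3/8 + 14*3/8
= 39/4

39/4


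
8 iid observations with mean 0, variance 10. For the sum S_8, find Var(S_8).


By independence, Var(S_n) = n*Var(X_1) = 8*10 = 80

80


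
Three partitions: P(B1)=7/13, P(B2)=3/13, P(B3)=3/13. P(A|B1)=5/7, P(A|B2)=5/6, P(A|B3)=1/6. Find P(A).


P(A) = P(A|B1)P(B1) + P(A|B2)P(B2) + P(A|B3)P(B3)
= 5/7*7/13 + 5/6*3/13 + 1/6*3/13
= 5/13 + 5/26 + 1/26 = 8/13

8/13


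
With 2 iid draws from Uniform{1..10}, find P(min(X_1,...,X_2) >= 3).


P(min >= 3) = P(all X_i >= 3) = (P(X_1 >= 3))^2
= (8/10)^2 = (4/5)^2 = 16/25

16/25


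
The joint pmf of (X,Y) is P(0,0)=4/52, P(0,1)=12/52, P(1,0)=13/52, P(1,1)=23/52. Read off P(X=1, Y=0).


Read from table: P(X=1, Y=0) = 13/52 = 1/4

1/4


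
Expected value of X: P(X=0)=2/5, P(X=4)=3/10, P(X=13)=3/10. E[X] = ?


E[X] = sum(x * P(x))
= 0*2/5 + 4*3/10 + 13*3/10
= 51/10

51/10


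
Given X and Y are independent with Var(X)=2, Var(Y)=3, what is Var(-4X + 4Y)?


Independence => Cov(X,Y)=0
Var(-4X + 4Y) = (-4)^2*Var(X) + 4^2*Var(Y)
= 16*2 + 16*3 = 80

80


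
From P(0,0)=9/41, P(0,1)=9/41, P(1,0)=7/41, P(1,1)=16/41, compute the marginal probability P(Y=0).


P(Y=0) = P(0,0)+P(1,0) = 9/41 + 7/41 = 16/41

16/41


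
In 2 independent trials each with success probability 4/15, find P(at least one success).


P(at least one) = 1 - P(none)
P(none) = (1 - 4/15)^2 = (11/15)^2 = 121/225
P(at least one) = 1 - 121/225 = 104/225

104/225


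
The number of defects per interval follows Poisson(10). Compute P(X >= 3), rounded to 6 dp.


P(X>=3) = 1 - P(X<=2) = 1 - (e^(-10)*10^0/0! + e^(-10)*10^1/1! + e^(-10)*10^2/2!)
≈ 1 - (0.0000453999 + 0.0004539993 + 0.0022699965)
= 1 - 0.0027693957 = 0.9972306043
≈ 0.997231

0.997231


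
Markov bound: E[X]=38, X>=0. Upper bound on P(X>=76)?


Markov: P(X >= a) <= E[X]/a
P(X >= 76) <= 38/76 = 1/2

1/2


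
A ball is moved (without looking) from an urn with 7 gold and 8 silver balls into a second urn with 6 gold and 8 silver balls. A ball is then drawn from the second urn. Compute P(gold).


P(transfer gold) = 7/15; P(transfer silver) = 8/15
If gold transferred: Urn II has 7 gold of 15, so P(gold|gold moved) = 7/15
If silver transferred: Urn II has 6 gold of 15, so P(gold|silver moved) = 2/5
By total probability: P(gold) = 7/15*7/15 + 8/15*2/5 = 97/225

97/225


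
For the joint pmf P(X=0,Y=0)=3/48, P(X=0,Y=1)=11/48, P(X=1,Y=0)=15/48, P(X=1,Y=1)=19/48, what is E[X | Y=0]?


P(Y=0) = 18/48
E[X|Y=0] = (0*3 + 1*15)/18 = 15/18 = 5/6

5/6


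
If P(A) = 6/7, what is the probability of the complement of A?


P(A') = 1 - P(A) = 1 - 6/7 = 1/7

1/7


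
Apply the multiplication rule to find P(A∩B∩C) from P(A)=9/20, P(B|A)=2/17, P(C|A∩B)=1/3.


P(A∩B∩C) = P(A) * P(B|A) * P(C|A∩B)
= 9/20 * 2/17 * 1/3
= 9/170 * 1/3 = 3/170

3/170


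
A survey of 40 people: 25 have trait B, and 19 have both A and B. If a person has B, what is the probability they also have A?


P(A|B) = P(A∩B)/P(B) = (19/40)/(25/40) = 19/25

19/25


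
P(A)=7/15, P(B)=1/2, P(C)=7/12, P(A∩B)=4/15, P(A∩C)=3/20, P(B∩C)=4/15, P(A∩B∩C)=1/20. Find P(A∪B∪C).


P(A∪B∪C) = P(A)+P(B)+P(C) - P(AB)-P(AC)-P(BC) + P(ABC)
= 7/15+1/2+7/12 - 4/15-3/20-4/15 + 1/20
= 11/12

11/12


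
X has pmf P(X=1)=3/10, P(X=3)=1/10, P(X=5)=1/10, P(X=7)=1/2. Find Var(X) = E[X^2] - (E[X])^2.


E[X] = 23/5, E[X^2] = 141/5
Var(X) = E[X^2] - (E[X])^2 = 141/5 - (23/5)^2 = 176/25

176/25


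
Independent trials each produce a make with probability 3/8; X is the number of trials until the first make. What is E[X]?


For geometric (trials until first success), E[X] = 1/p = 1/(3/8) = 8/3

8/3


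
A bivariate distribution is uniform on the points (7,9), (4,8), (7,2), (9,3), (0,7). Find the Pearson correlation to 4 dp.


Cov(X,Y) = -4.1200, Var(X) = 9.8400, Var(Y) = 7.7600
rho = Cov/(sqrt(VarX)*sqrt(VarY)) = -0.4715

-0.4715


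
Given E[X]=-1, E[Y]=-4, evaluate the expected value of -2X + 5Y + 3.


E[-2X + 5Y + 3] = -2*E[X] + 5*E[Y] + 3
= (-2)*(-1) + (5)*(-4) + (3)
= 2 - 20 + 3 = -15

-15


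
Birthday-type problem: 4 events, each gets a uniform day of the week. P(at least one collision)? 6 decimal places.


P(all different) = prod((7-i)/7 for i=0..3) = 0.349854
P(at least one match) = 1 - 0.349854 = 0.650146

0.650146


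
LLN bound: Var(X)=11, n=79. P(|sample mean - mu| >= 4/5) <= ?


Var(Xbar) = Var(X)/n = 11/79
Chebyshev: P(|Xbar-mu| >= 4/5) <= Var(Xbar)/(4/5)^2 = (11/79)/(16/25) = 275/1264

275/1264


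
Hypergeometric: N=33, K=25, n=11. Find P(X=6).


P(X=6) = C(25,6)*C(8,5) / C(33,11)
= 177100*56 / 193536720
= 9917600/193536720 = 5390/105183

5390/105183


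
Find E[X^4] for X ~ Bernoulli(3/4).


For Bernoulli: X in {0,1}
E[X^4] = 0^4*(1-3/4) + 1^4*3/4 = 3/4

3/4


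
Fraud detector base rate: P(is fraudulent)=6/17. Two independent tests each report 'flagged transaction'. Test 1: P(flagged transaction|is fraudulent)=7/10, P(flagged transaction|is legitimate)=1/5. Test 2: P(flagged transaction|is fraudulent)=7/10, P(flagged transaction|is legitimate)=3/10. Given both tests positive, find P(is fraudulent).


After test 1: P(+) = 7/10*6/17 + 1/5*11/17 = 32/85
P(B|+) = (21/85)/(32/85) = 21/32
After test 2 (use post1 as new prior): P(+) = 7/10*21/32 + 3/10*11/32 = 9/16
P(B|+,+) = (147/320)/(9/16) = 49/60

49/60


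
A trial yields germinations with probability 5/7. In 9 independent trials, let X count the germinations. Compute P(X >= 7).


P(X>=7) = P(X=7) + P(X=8) + P(X=9)
= 11250000/40353607 + 7031250/40353607 + 1953125/40353607
= 2890625/5764801

2890625/5764801


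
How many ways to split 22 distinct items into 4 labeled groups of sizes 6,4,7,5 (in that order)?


22! = 1124000727777607680000
Denominator: 6!=720 * 4!=24 * 7!=5040 * 5!=120
Coefficient = 1124000727777607680000 / 10450944000 = 107550162720

107550162720


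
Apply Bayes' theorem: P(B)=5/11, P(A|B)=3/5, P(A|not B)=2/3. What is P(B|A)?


P(A) = P(A|B)P(B) + P(A|B')P(B') = 3/5*5/11 + 2/3*6/11 = 7/11
P(B|A) = P(A|B)P(B)/P(A) = (3/11)/(7/11) = 3/7

3/7


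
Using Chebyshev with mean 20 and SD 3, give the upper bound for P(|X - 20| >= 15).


k = 15/3 = 5
Chebyshev: P(|X-mu| >= k*sigma) <= 1/k^2 = 1/5^2 = 1/25

1/25


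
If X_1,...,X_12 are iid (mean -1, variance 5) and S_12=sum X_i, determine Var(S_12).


By independence, Var(S_n) = n*Var(X_1) = 12*5 = 60

60


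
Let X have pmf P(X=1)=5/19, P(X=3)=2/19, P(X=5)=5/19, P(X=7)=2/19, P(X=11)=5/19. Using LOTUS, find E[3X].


E[3X] = sum(g(x)*P(x))
= 3*5/19 + 9*2/19 + 15*5/19 + 21*2/19 + 33*5/19
= 315/19

315/19


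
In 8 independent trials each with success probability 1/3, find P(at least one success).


P(at least one) = 1 - P(none)
P(none) = (1 - 1/3)^8 = (2/3)^8 = 256/6561
P(at least one) = 1 - 256/6561 = 6305/6561

6305/6561


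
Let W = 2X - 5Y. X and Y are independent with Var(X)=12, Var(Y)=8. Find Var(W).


Independence => Cov(X,Y)=0
Var(2X - 5Y) = 2^2*Var(X) + (-5)^2*Var(Y)
= 4*12 + 25*8 = 248

248


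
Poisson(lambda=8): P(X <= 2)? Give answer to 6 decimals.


P(X<=2) = e^(-8)*8^0/0! + e^(-8)*8^1/1! + e^(-8)*8^2/2!
≈ 0.0003354626 + 0.0026837010 + 0.0107348041
= 0.0137539677
≈ 0.013754

0.013754


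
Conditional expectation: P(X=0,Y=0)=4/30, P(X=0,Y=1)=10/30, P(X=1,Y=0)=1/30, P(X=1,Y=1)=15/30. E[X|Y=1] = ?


P(Y=1) = 25/30
E[X|Y=1] = (0*10 + 1*15)/25 = 15/25 = 3/5

3/5


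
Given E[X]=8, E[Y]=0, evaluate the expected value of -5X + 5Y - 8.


E[-5X + 5Y - 8] = -5*E[X] + 5*E[Y] - 8
= (-5)*(8) + (5)*(0) + (-8)
= -40 + 0 - 8 = -48

-48


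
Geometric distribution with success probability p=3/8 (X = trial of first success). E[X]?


For geometric (trials until first success), E[X] = 1/p = 1/(3/8) = 8/3

8/3


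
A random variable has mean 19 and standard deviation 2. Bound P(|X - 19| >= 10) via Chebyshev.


k = 10/2 = 5
Chebyshev: P(|X-mu| >= k*sigma) <= 1/k^2 = 1/5^2 = 1/25

1/25


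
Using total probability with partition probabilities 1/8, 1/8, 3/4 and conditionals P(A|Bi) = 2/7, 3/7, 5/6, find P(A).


P(A) = P(A|B1)P(B1) + P(A|B2)P(B2) + P(A|B3)P(B3)
= 2/7*1/8 + 3/7*1/8 + 5/6*3/4
= 1/28 + 3/56 + 5/8 = 5/7

5/7


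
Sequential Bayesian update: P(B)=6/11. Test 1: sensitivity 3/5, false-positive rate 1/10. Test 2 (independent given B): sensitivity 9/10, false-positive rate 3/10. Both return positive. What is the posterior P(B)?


After test 1: P(+) = 3/5*6/11 + 1/10*5/11 = 41/110
P(B|+) = (18/55)/(41/110) = 36/41
After test 2 (use post1 as new prior): P(+) = 9/10*36/41 + 3/10*5/41 = 339/410
P(B|+,+) = (162/205)/(339/410) = 108/113

108/113


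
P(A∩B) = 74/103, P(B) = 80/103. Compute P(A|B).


P(A|B) = P(A∩B)/P(B) = (74/103)/(80/103) = 74/80 = 37/40

37/40


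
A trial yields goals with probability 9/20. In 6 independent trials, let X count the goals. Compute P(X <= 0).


P(X<=0) = P(X=0)
= 1771561/64000000
= 1771561/64000000

1771561/64000000


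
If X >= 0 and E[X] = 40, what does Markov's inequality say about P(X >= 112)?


Markov: P(X >= a) <= E[X]/a
P(X >= 112) <= 40/112 = 5/14

5/14


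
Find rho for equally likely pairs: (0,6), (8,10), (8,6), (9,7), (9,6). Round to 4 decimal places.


Cov(X,Y) = 1.4000, Var(X) = 11.7600, Var(Y) = 2.4000
rho = Cov/(sqrt(VarX)*sqrt(VarY)) = 0.2635

0.2635


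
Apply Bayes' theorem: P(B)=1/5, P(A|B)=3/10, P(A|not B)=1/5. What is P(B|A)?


P(A) = P(A|B)P(B) + P(A|B')P(B') = 3/10*1/5 + 1/5*4/5 = 11/50
P(B|A) = P(A|B)P(B)/P(A) = (3/50)/(11/50) = 3/11

3/11


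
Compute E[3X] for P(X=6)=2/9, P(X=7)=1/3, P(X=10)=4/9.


E[3X] = sum(g(x)*P(x))
= 18*2/9 + 21*1/3 + 30*4/9
= 73/3

73/3


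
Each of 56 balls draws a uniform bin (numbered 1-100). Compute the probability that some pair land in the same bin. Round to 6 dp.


P(all different) = prod((100-i)/100 for i=0..55) = 0.000000
P(at least one match) = 1 - 0.000000 = 1.000000

1.000000


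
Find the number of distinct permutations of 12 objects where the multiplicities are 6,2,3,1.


12! = 479001600
Denominator: 6!=720 * 2!=2 * 3!=6 * 1!=1
Coefficient = 479001600 / 8640 = 55440

55440


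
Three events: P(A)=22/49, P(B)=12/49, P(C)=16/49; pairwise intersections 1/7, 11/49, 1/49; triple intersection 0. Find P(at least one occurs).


P(A∪B∪C) = P(A)+P(B)+P(C) - P(AB)-P(AC)-P(BC) + P(ABC)
= 22/49+12/49+16/49 - 1/7-11/49-1/49 + 0
= 31/49

31/49


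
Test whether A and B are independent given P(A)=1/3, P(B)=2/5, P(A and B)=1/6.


P(A)*P(B) = 1/3*2/5 = 2/15
P(A∩B) = 1/6 != 2/15, so not independent

No, A and B are not independent


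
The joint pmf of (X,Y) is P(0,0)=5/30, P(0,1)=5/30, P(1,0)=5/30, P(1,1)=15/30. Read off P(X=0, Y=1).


Read from table: P(X=0, Y=1) = 5/30 = 1/6

1/6


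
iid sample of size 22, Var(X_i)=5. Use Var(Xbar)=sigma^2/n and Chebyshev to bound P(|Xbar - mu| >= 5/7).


Var(Xbar) = Var(X)/n = 5/22
Chebyshev: P(|Xbar-mu| >= 5/7) <= Var(Xbar)/(5/7)^2 = (5/22)/(25/49) = 49/110

49/110


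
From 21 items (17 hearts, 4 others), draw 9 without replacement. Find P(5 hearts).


P(X=5) = C(17,5)*C(4,4) / C(21,9)
= 6188*1 / 293930
= 6188/293930 = 2/95

2/95


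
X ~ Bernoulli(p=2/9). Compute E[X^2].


For Bernoulli: X in {0,1}
E[X^2] = 0^2*(1-2/9) + 1^2*2/9 = 2/9

2/9


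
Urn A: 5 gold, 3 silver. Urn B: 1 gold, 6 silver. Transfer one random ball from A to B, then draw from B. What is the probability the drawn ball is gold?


P(transfer gold) = 5/8; P(transfer silver) = 3/8
If gold transferred: Urn II has 2 gold of 8, so P(gold|gold moved) = 1/4
If silver transferred: Urn II has 1 gold of 8, so P(gold|silver moved) = 1/8
By total probability: P(gold) = 5/8*1/4 + 3/8*1/8 = 13/64

13/64


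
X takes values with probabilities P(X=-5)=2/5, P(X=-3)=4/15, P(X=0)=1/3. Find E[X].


E[X] = sum(x * P(x))
= -5*2/5 - 3*4/15 + 0*1/3
= -14/5

-14/5


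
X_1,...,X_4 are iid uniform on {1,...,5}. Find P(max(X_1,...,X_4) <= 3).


P(max <= 3) = P(all X_i <= 3) = (P(X_1 <= 3))^4
= (3/5)^4 = 81/625

81/625


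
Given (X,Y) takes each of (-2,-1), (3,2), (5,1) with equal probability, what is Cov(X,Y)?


E[X]=2, E[Y]=2/3, E[XY]=13/3
Cov(X,Y) = E[XY] - E[X]E[Y] = 13/3 - 2*2/3 = 3

3


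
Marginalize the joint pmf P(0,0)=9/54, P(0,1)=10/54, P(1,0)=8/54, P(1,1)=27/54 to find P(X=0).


P(X=0) = P(0,0)+P(0,1) = 9/54 + 10/54 = 19/54

19/54


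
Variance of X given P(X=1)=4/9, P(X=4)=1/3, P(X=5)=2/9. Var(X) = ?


E[X] = 26/9, E[X^2] = 34/3
Var(X) = E[X^2] - (E[X])^2 = 34/3 - (26/9)^2 = 242/81

242/81


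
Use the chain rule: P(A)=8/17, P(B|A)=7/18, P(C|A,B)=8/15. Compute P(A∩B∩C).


P(A∩B∩C) = P(A) * P(B|A) * P(C|A∩B)
= 8/17 * 7/18 * 8/15
= 28/153 * 8/15 = 224/2295

224/2295


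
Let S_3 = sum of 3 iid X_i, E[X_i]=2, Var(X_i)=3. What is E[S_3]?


E[S_n] = n*E[X_1] = 3*2 = 6

6


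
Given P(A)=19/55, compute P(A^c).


P(A') = 1 - P(A) = 1 - 19/55 = 36/55

36/55


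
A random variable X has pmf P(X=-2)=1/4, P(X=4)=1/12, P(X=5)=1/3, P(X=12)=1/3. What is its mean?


E[X] = sum(x * P(x))
= -2*1/4 + 4*1/12 + 5*1/3 + 12*1/3
= 11/2

11/2


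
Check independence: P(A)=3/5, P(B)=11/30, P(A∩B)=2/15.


P(A)*P(B) = 3/5*11/30 = 11/50
P(A∩B) = 2/15 != 11/50, so not independent

No, A and B are not independent


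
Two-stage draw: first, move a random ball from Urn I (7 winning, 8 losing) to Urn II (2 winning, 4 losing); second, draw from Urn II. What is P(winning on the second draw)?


P(transfer winning) = 7/15; P(transfer losing) = 8/15
If winning transferred: Urn II has 3 winning of 7, so P(winning|winning moved) = 3/7
If losing transferred: Urn II has 2 winning of 7, so P(winning|losing moved) = 2/7
By total probability: P(winning) = 7/15*3/7 + 8/15*2/7 = 37/105

37/105


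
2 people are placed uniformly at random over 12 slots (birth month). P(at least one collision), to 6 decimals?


P(all different) = prod((12-i)/12 for i=0..1) = 0.916667
P(at least one match) = 1 - 0.916667 = 0.083333

0.083333


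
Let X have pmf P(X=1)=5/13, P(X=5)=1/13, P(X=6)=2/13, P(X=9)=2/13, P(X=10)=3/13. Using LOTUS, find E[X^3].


E[X^3] = sum(g(x)*P(x))
= 1*5/13 + 125*1/13 + 216*2/13 + 729*2/13 + 1000*3/13
= 5020/13

5020/13


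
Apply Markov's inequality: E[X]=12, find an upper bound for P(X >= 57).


Markov: P(X >= a) <= E[X]/a
P(X >= 57) <= 12/57 = 4/19

4/19


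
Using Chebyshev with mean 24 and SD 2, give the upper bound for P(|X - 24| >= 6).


k = 6/2 = 3
Chebyshev: P(|X-mu| >= k*sigma) <= 1/k^2 = 1/3^2 = 1/9

1/9


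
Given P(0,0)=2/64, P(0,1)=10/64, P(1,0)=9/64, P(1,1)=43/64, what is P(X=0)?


P(X=0) = P(0,0)+P(0,1) = 2/64 + 10/64 = 12/64 = 3/16

3/16


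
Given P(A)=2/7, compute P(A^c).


P(A') = 1 - P(A) = 1 - 2/7 = 5/7

5/7


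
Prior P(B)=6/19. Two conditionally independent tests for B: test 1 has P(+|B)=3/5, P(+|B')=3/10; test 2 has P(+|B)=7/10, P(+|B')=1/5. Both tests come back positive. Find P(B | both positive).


After test 1: P(+) = 3/5*6/19 + 3/10*13/19 = 15/38
P(B|+) = (18/95)/(15/38) = 12/25
After test 2 (use post1 as new prior): P(+) = 7/10*12/25 + 1/5*13/25 = 11/25
P(B|+,+) = (42/125)/(11/25) = 42/55

42/55


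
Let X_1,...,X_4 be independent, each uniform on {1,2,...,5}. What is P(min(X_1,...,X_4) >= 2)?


P(min >= 2) = P(all X_i >= 2) = (P(X_1 >= 2))^4
= (4/5)^4 = 256/625

256/625


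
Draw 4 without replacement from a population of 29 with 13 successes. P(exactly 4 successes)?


P(X=4) = C(13,4)*C(16,0) / C(29,4)
= 715*1 / 23751
= 715/23751 = 55/1827

55/1827


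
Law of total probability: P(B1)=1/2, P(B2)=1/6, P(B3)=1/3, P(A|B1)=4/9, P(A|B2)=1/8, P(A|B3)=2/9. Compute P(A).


P(A) = P(A|B1)P(B1) + P(A|B2)P(B2) + P(A|B3)P(B3)
= 4/9*1/2 + 1/8*1/6 + 2/9*1/3
= 2/9 + 1/48 + 2/27 = 137/432

137/432


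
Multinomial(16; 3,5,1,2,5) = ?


16! = 20922789888000
Denominator: 3!=6 * 5!=120 * 1!=1 * 2!=2 * 5!=120
Coefficient = 20922789888000 / 172800 = 121080960

121080960


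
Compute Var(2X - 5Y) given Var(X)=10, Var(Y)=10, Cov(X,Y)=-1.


Var(2X - 5Y) = 2^2*Var(X) + (-5)^2*Var(Y) + 2*2*(-5)*Cov(X,Y)
= 4*10 + 25*10 - 20*(-1)
= 40 + 250 + 20 = 310

310


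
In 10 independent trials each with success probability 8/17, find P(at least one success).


P(at least one) = 1 - P(none)
P(none) = (1 - 8/17)^10 = (9/17)^10 = 3486784401/2015993900449
P(at least one) = 1 - 3486784401/2015993900449 = 2012507116048/2015993900449

2012507116048/2015993900449


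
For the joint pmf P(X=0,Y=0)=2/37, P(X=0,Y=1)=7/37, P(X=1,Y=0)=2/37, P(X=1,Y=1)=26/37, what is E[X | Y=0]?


P(Y=0) = 4/37
E[X|Y=0] = (0*2 + 1*2)/4 = 2/4 = 1/2

1/2


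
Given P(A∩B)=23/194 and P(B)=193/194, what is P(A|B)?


P(A|B) = P(A∩B)/P(B) = (23/194)/(193/194) = 23/193

23/193


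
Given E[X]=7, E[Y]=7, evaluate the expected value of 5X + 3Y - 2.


E[5X + 3Y - 2] = 5*E[X] + 3*E[Y] - 2
= (5)*(7) + (3)*(7) + (-2)
= 35 + 21 - 2 = 54

54


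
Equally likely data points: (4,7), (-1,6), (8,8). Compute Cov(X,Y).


E[X]=11/3, E[Y]=7, E[XY]=86/3
Cov(X,Y) = E[XY] - E[X]E[Y] = 86/3 - 11/3*7 = 3

3


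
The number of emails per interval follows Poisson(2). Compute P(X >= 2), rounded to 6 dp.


P(X>=2) = 1 - P(X<=1) = 1 - (e^(-2)*2^0/0! + e^(-2)*2^1/1!)
≈ 1 - (0.1353352832 + 0.2706705665)
= 1 - 0.4060058497 = 0.5939941503
≈ 0.593994

0.593994


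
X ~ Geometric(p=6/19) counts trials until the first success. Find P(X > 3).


P(X > 3) = P(first 3 trials all fail) = (1-p)^3 = (13/19)^3 = 2197/6859

2197/6859


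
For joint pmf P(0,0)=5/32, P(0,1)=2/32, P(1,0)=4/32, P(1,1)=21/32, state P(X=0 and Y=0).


Read from table: P(X=0, Y=0) = 5/32

5/32


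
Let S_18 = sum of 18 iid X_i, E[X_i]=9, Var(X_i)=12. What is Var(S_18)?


By independence, Var(S_n) = n*Var(X_1) = 18*12 = 216

216


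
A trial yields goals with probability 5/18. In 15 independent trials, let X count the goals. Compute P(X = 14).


P(X=14) = C(15,14) * p^14 * (1-p)^1
= 15 * 6103515625/374813367582081024 * 13/18
= 396728515625/2248880205492486144

396728515625/2248880205492486144


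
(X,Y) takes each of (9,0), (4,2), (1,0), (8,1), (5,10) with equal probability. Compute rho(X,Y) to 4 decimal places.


Cov(X,Y) = -0.8400, Var(X) = 8.2400, Var(Y) = 14.2400
rho = Cov/(sqrt(VarX)*sqrt(VarY)) = -0.0775

-0.0775


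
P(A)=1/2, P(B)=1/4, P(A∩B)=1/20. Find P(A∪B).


P(A∪B) = P(A) + P(B) - P(A∩B)
= 1/2 + 1/4 - 1/20 = 7/10

7/10


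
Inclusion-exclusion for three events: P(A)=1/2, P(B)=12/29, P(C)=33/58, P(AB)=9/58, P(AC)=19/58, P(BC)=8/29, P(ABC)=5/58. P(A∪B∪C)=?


P(A∪B∪C) = P(A)+P(B)+P(C) - P(AB)-P(AC)-P(BC) + P(ABC)
= 1/2+12/29+33/58 - 9/58-19/58-8/29 + 5/58
= 47/58

47/58


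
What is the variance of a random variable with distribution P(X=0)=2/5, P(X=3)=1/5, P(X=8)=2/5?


E[X] = 19/5, E[X^2] = 137/5
Var(X) = E[X^2] - (E[X])^2 = 137/5 - (19/5)^2 = 324/25

324/25


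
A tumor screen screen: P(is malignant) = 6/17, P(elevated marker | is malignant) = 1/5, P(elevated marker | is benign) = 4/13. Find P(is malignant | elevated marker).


P(A) = P(A|B)P(B) + P(A|B')P(B') = 1/5*6/17 + 4/13*11/17 = 298/1105
P(B|A) = P(A|B)P(B)/P(A) = (6/85)/(298/1105) = 39/149

39/149


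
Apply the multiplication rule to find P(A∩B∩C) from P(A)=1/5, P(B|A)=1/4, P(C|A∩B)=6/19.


P(A∩B∩C) = P(A) * P(B|A) * P(C|A∩B)
= 1/5 * 1/4 * 6/19
= 1/20 * 6/19 = 3/190

3/190


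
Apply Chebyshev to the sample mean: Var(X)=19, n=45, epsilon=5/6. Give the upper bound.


Var(Xbar) = Var(X)/n = 19/45
Chebyshev: P(|Xbar-mu| >= 5/6) <= Var(Xbar)/(5/6)^2 = (19/45)/(25/36) = 76/125

76/125


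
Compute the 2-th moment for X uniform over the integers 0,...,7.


E[X^2] = (1/8) * sum(x^2 for x=0..7)
= 140/8 = 35/2

35/2


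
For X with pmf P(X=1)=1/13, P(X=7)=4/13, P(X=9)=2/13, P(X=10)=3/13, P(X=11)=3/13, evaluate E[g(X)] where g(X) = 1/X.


E[1/X] = sum(g(x)*P(x))
= 1*1/13 + 1/7*4/13 + 1/9*2/13 + 1/10*3/13 + 1/11*3/13
= 16399/90090

16399/90090


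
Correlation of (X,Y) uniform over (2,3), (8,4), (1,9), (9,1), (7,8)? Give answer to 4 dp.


Cov(X,Y) = -4.6000, Var(X) = 10.6400, Var(Y) = 9.2000
rho = Cov/(sqrt(VarX)*sqrt(VarY)) = -0.4649

-0.4649


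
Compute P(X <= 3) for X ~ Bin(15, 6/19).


P(X<=3) = P(X=0) + P(X=1) + P(X=2) + P(X=3)
= 51185893014090757/15181127029874798299 + 354363874712936010/15181127029874798299 + 1144867902918716340/15181127029874798299 + 2289735805837432680/15181127029874798299
= 3840153476483175787/15181127029874798299

3840153476483175787/15181127029874798299


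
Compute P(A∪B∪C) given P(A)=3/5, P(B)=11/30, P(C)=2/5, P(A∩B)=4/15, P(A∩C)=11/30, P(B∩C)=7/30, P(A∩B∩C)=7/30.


P(A∪B∪C) = P(A)+P(B)+P(C) - P(AB)-P(AC)-P(BC) + P(ABC)
= 3/5+11/30+2/5 - 4/15-11/30-7/30 + 7/30
= 11/15

11/15


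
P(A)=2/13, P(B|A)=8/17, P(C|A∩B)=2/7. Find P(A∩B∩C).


P(A∩B∩C) = P(A) * P(B|A) * P(C|A∩B)
= 2/13 * 8/17 * 2/7
= 16/221 * 2/7 = 32/1547

32/1547


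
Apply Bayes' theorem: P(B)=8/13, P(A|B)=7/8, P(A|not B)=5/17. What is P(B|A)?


P(A) = P(A|B)P(B) + P(A|B')P(B') = 7/8*8/13 + 5/17*5/13 = 144/221
P(B|A) = P(A|B)P(B)/P(A) = (7/13)/(144/221) = 119/144

119/144


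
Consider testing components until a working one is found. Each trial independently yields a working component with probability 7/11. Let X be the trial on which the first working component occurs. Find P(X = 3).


P(X=3) = (1-p)^2 * p = (4/11)^2 * 7/11
= 16/121 * 7/11 = 112/1331

112/1331


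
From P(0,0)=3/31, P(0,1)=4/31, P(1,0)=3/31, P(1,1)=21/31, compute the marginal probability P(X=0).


P(X=0) = P(0,0)+P(0,1) = 3/31 + 4/31 = 7/31

7/31


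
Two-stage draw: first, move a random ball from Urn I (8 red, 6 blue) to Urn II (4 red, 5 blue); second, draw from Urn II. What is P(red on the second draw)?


P(transfer red) = 8/14 = 4/7; P(transfer blue) = 3/7
If red transferred: Urn II has 5 red of 10, so P(red|red moved) = 1/2
If blue transferred: Urn II has 4 red of 10, so P(red|blue moved) = 2/5
By total probability: P(red) = 4/7*1/2 + 3/7*2/5 = 16/35

16/35


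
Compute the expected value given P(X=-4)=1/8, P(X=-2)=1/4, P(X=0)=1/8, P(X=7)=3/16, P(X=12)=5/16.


E[X] = sum(x * P(x))
= -4*1/8 - 2*1/4 + 0*1/8 + 7*3/16 + 12*5/16
= 65/16

65/16


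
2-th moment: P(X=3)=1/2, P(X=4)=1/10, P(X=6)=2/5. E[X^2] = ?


E[X^2] = sum(x^2 * P(x))
= 9*1/2 + 16*1/10 + 36*2/5
= 41/2

41/2


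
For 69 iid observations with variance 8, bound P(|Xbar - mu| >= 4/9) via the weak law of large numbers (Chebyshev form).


Var(Xbar) = Var(X)/n = 8/69
Chebyshev: P(|Xbar-mu| >= 4/9) <= Var(Xbar)/(4/9)^2 = (8/69)/(16/81) = 27/46

27/46


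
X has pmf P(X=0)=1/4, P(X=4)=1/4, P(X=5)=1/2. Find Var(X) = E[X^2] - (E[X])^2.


E[X] = 7/2, E[X^2] = 33/2
Var(X) = E[X^2] - (E[X])^2 = 33/2 - (7/2)^2 = 17/4

17/4


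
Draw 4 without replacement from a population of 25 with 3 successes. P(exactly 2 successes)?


P(X=2) = C(3,2)*C(22,2) / C(25,4)
= 3*231 / 12650
= 693/12650 = 63/1150

63/1150


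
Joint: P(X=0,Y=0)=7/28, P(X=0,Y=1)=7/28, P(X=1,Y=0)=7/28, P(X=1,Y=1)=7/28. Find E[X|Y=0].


P(Y=0) = 14/28
E[X|Y=0] = (0*7 + 1*7)/14 = 7/14 = 1/2

1/2


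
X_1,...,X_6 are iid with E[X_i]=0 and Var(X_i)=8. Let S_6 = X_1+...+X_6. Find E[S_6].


E[S_n] = n*E[X_1] = 6*0 = 0

0


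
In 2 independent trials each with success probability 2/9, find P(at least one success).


P(at least one) = 1 - P(none)
P(none) = (1 - 2/9)^2 = (7/9)^2 = 49/81
P(at least one) = 1 - 49/81 = 32/81

32/81


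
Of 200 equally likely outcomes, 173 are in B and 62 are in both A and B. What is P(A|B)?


P(A|B) = P(A∩B)/P(B) = (62/200)/(173/200) = 62/173

62/173


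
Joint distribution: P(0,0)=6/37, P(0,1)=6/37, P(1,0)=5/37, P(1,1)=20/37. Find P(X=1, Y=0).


Read from table: P(X=1, Y=0) = 5/37

5/37


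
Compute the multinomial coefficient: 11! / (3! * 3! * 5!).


11! = 39916800
Denominator: 3!=6 * 3!=6 * 5!=120
Coefficient = 39916800 / 4320 = 9240

9240


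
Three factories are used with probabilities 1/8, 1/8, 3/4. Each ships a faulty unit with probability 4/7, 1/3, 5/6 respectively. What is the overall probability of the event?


P(A) = P(A|B1)P(B1) + P(A|B2)P(B2) + P(A|B3)P(B3)
= 4/7*1/8 + 1/3*1/8 + 5/6*3/4
= 1/14 + 1/24 + 5/8 = 31/42

31/42


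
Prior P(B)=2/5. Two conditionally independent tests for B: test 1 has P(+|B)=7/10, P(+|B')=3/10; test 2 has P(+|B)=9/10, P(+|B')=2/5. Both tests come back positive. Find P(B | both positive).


After test 1: P(+) = 7/10*2/5 + 3/10*3/5 = 23/50
P(B|+) = (7/25)/(23/50) = 14/23
After test 2 (use post1 as new prior): P(+) = 9/10*14/23 + 2/5*9/23 = 81/115
P(B|+,+) = (63/115)/(81/115) = 7/9

7/9


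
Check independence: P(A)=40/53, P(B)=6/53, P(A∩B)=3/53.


P(A)*P(B) = 40/53*6/53 = 240/2809
P(A∩B) = 3/53 != 240/2809, so not independent

No, A and B are not independent


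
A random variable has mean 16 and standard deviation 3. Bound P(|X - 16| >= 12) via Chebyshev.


k = 12/3 = 4
Chebyshev: P(|X-mu| >= k*sigma) <= 1/k^2 = 1/4^2 = 1/16

1/16


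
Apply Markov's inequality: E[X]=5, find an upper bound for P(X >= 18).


Markov: P(X >= a) <= E[X]/a
P(X >= 18) <= 5/18

5/18


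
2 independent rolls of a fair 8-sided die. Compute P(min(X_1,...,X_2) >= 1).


P(min >= 1) = P(all X_i >= 1) = (P(X_1 >= 1))^2
= (8/8)^2 = 1^2 = 1

1


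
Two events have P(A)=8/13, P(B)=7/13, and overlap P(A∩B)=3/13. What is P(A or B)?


P(A∪B) = P(A) + P(B) - P(A∩B)
= 8/13 + 7/13 - 3/13 = 12/13

12/13


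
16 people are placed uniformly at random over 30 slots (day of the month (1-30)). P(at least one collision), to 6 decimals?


P(all different) = prod((30-i)/30 for i=0..15) = 0.007068
P(at least one match) = 1 - 0.007068 = 0.992932

0.992932


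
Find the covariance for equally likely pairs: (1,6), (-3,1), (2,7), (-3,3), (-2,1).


E[X]=-1, E[Y]=18/5, E[XY]=6/5
Cov(X,Y) = E[XY] - E[X]E[Y] = 6/5 + 1*18/5 = 24/5

24/5


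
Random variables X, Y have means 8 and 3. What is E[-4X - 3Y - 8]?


E[-4X - 3Y - 8] = -4*E[X] - 3*E[Y] - 8
= (-4)*(8) + (-3)*(3) + (-8)
= -32 - 9 - 8 = -49

-49


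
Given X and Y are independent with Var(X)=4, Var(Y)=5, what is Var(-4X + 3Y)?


Independence => Cov(X,Y)=0
Var(-4X + 3Y) = (-4)^2*Var(X) + 3^2*Var(Y)
= 16*4 + 9*5 = 109

109


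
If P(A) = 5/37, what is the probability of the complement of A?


P(A') = 1 - P(A) = 1 - 5/37 = 32/37

32/37


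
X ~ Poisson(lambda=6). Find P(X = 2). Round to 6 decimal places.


P(X=2) = e^(-6) * 6^2 / 2!
≈ 0.002478752177 * 36 / 2
≈ 0.044618

0.044618


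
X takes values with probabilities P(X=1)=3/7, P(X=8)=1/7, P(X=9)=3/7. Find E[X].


E[X] = sum(x * P(x))
= 1*3/7 + 8*1/7 + 9*3/7
= 38/7

38/7


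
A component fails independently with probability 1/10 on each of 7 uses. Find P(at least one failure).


P(at least one) = 1 - P(none)
P(none) = (1 - 1/10)^7 = (9/10)^7 = 4782969/10000000
P(at least one) = 1 - 4782969/10000000 = 5217031/10000000

5217031/10000000


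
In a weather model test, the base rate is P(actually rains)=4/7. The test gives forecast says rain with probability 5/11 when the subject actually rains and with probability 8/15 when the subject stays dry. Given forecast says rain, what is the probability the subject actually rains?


P(A) = P(A|B)P(B) + P(A|B')P(B') = 5/11*4/7 + 8/15*3/7 = 188/385
P(B|A) = P(A|B)P(B)/P(A) = (20/77)/(188/385) = 25/47

25/47


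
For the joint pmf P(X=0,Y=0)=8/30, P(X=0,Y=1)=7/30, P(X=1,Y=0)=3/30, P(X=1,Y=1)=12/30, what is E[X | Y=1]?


P(Y=1) = 19/30
E[X|Y=1] = (0*7 + 1*12)/19 = 12/19

12/19


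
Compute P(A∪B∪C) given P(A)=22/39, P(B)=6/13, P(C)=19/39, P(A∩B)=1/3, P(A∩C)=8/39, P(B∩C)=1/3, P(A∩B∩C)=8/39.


P(A∪B∪C) = P(A)+P(B)+P(C) - P(AB)-P(AC)-P(BC) + P(ABC)
= 22/39+6/13+19/39 - 1/3-8/39-1/3 + 8/39
= 11/13

11/13


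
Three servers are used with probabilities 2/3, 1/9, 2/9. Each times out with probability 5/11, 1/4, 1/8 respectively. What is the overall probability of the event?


P(A) = P(A|B1)P(B1) + P(A|B2)P(B2) + P(A|B3)P(B3)
= 5/11*2/3 + 1/4*1/9 + 1/8*2/9
= 10/33 + 1/36 + 1/36 = 71/198

71/198


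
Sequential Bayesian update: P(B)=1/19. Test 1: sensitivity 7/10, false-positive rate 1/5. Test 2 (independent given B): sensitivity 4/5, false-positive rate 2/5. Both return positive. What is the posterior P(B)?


After test 1: P(+) = 7/10*1/19 + 1/5*18/19 = 43/190
P(B|+) = (7/190)/(43/190) = 7/43
After test 2 (use post1 as new prior): P(+) = 4/5*7/43 + 2/5*36/43 = 20/43
P(B|+,+) = (28/215)/(20/43) = 7/25

7/25


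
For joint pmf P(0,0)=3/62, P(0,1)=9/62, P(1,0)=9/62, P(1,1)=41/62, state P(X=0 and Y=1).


Read from table: P(X=0, Y=1) = 9/62

9/62


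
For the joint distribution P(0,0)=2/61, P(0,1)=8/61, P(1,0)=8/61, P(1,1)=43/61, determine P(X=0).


P(X=0) = P(0,0)+P(0,1) = 2/61 + 8/61 = 10/61

10/61


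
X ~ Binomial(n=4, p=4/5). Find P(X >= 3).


P(X>=3) = P(X=3) + P(X=4)
= 256/625 + 256/625
= 512/625

512/625


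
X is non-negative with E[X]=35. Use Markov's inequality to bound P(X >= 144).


Markov: P(X >= a) <= E[X]/a
P(X >= 144) <= 35/144

35/144


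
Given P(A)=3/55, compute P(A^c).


P(A') = 1 - P(A) = 1 - 3/55 = 52/55

52/55


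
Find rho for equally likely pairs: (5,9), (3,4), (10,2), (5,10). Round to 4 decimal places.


Cov(X,Y) = -4.1875, Var(X) = 6.6875, Var(Y) = 11.1875
rho = Cov/(sqrt(VarX)*sqrt(VarY)) = -0.4841

-0.4841


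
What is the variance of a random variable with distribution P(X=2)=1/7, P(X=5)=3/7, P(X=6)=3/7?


E[X] = 5, E[X^2] = 187/7
Var(X) = E[X^2] - (E[X])^2 = 187/7 - (5)^2 = 12/7

12/7


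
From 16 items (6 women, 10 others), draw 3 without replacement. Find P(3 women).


P(X=3) = C(6,3)*C(10,0) / C(16,3)
= 20*1 / 560
= 20/560 = 1/28

1/28


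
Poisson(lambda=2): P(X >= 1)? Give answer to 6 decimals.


P(X>=1) = 1 - P(X<=0) = 1 - (e^(-2)*2^0/0!)
≈ 1 - 0.1353352832 = 0.8646647168
≈ 0.864665

0.864665


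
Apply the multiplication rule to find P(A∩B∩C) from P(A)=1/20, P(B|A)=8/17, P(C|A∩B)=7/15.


P(A∩B∩C) = P(A) * P(B|A) * P(C|A∩B)
= 1/20 * 8/17 * 7/15
= 2/85 * 7/15 = 14/1275

14/1275


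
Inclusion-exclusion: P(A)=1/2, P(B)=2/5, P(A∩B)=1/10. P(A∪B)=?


P(A∪B) = P(A) + P(B) - P(A∩B)
= 1/2 + 2/5 - 1/10 = 4/5

4/5


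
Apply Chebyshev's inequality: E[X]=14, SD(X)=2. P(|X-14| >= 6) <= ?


k = 6/2 = 3
Chebyshev: P(|X-mu| >= k*sigma) <= 1/k^2 = 1/3^2 = 1/9

1/9


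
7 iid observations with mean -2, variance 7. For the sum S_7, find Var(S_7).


By independence, Var(S_n) = n*Var(X_1) = 7*7 = 49

49


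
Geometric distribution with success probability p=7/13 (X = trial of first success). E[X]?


For geometric (trials until first success), E[X] = 1/p = 1/(7/13) = 13/7

13/7


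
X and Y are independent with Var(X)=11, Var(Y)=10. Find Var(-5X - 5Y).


Independence => Cov(X,Y)=0
Var(-5X - 5Y) = (-5)^2*Var(X) + (-5)^2*Var(Y)
= 25*11 + 25*10 = 525

525


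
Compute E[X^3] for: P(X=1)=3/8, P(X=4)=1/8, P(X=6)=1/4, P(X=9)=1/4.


E[X^3] = sum(x^3 * P(x))
= 1*3/8 + 64*1/8 + 216*1/4 + 729*1/4
= 1957/8

1957/8


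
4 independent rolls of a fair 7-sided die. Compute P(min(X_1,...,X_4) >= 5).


P(min >= 5) = P(all X_i >= 5) = (P(X_1 >= 5))^4
= (3/7)^4 = 81/2401

81/2401


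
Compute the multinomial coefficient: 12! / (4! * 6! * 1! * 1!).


12! = 479001600
Denominator: 4!=24 * 6!=720 * 1!=1 * 1!=1
Coefficient = 479001600 / 17280 = 27720

27720


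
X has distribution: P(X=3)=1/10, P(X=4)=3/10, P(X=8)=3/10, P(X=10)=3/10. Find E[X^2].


E[X^2] = sum(g(x)*P(x))
= 9*1/10 + 16*3/10 + 64*3/10 + 100*3/10
= 549/10

549/10


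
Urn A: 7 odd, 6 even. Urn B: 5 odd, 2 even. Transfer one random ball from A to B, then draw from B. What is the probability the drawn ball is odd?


P(transfer odd) = 7/13; P(transfer even) = 6/13
If odd transferred: Urn II has 6 odd of 8, so P(odd|odd moved) = 3/4
If even transferred: Urn II has 5 odd of 8, so P(odd|even moved) = 5/8
By total probability: P(odd) = 7/13*3/4 + 6/13*5/8 = 9/13

9/13


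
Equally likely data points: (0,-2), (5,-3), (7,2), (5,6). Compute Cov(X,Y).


E[X]=17/4, E[Y]=3/4, E[XY]=29/4
Cov(X,Y) = E[XY] - E[X]E[Y] = 29/4 - 17/4*3/4 = 65/16

65/16


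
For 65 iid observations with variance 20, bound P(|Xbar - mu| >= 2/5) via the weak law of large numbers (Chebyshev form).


Var(Xbar) = Var(X)/n = 20/65
Chebyshev: P(|Xbar-mu| >= 2/5) <= Var(Xbar)/(2/5)^2 = (4/13)/(4/25) = 25/13
Bound exceeds 1, so trivial bound: 1

1


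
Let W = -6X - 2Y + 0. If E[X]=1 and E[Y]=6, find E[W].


E[-6X - 2Y + 0] = -6*E[X] - 2*E[Y] + 0
= (-6)*(1) + (-2)*(6) + (0)
= -6 - 12 + 0 = -18

-18


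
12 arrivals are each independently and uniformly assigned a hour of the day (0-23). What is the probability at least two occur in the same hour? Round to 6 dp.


P(all different) = prod((24-i)/24 for i=0..11) = 0.035468
P(at least one match) = 1 - 0.035468 = 0.964532

0.964532


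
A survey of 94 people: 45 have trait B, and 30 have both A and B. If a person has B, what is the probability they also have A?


P(A|B) = P(A∩B)/P(B) = (30/94)/(45/94) = 30/45 = 2/3

2/3


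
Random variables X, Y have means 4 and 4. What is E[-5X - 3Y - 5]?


E[-5X - 3Y - 5] = -5*E[X] - 3*E[Y] - 5
= (-5)*(4) + (-3)*(4) + (-5)
= -20 - 12 - 5 = -37

-37


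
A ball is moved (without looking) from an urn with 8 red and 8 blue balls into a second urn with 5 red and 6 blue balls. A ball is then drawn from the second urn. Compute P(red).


P(transfer red) = 8/16 = 1/2; P(transfer blue) = 1/2
If red transferred: Urn II has 6 red of 12, so P(red|red moved) = 1/2
If blue transferred: Urn II has 5 red of 12, so P(red|blue moved) = 5/12
By total probability: P(red) = 1/2*1/2 + 1/2*5/12 = 11/24

11/24


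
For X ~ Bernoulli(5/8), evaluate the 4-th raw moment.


For Bernoulli: X in {0,1}
E[X^4] = 0^4*(1-5/8) + 1^4*5/8 = 5/8

5/8


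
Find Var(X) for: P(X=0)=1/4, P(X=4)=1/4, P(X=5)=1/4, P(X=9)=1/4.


E[X] = 9/2, E[X^2] = 61/2
Var(X) = E[X^2] - (E[X])^2 = 61/2 - (9/2)^2 = 41/4

41/4


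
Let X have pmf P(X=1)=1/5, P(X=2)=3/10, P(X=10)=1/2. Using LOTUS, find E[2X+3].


E[2X+3] = sum(g(x)*P(x))
= 5*1/5 + 7*3/10 + 23*1/2
= 73/5

73/5


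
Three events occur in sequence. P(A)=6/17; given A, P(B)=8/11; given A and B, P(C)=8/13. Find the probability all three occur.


P(A∩B∩C) = P(A) * P(B|A) * P(C|A∩B)
= 6/17 * 8/11 * 8/13
= 48/187 * 8/13 = 384/2431

384/2431


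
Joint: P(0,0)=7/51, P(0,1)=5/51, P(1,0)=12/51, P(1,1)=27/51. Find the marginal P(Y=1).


P(Y=1) = P(0,1)+P(1,1) = 5/51 + 27/51 = 32/51

32/51


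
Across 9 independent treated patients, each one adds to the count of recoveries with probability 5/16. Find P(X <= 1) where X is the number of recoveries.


P(X<=1) = P(X=0) + P(X=1)
= 2357947691/68719476736 + 9646149645/68719476736
= 1500512167/8589934592

1500512167/8589934592


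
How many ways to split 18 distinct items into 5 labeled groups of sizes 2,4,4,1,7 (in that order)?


18! = 6402373705728000
Denominator: 2!=2 * 4!=24 * 4!=24 * 1!=1 * 7!=5040
Coefficient = 6402373705728000 / 5806080 = 1102701600

1102701600


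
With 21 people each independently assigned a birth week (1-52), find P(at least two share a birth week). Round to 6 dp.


P(all different) = prod((52-i)/52 for i=0..20) = 0.009027
P(at least one match) = 1 - 0.009027 = 0.990973

0.990973


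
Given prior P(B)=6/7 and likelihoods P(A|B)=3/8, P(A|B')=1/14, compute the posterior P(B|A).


P(A) = P(A|B)P(B) + P(A|B')P(B') = 3/8*6/7 + 1/14*1/7 = 65/196
P(B|A) = P(A|B)P(B)/P(A) = (9/28)/(65/196) = 63/65

63/65


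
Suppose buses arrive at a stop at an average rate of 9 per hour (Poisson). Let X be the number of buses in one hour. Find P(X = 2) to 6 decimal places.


P(X=2) = e^(-9) * 9^2 / 2!
≈ 0.0001234098041 * 81 / 2
≈ 0.004998

0.004998


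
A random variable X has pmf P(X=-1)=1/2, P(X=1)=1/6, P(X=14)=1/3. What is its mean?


E[X] = sum(x * P(x))
= -1*1/2 + 1*1/6 + 14*1/3
= 13/3

13/3


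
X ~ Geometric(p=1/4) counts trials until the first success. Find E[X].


For geometric (trials until first success), E[X] = 1/p = 1/(1/4) = 4

4


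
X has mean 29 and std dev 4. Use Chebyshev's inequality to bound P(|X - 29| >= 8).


k = 8/4 = 2
Chebyshev: P(|X-mu| >= k*sigma) <= 1/k^2 = 1/2^2 = 1/4

1/4


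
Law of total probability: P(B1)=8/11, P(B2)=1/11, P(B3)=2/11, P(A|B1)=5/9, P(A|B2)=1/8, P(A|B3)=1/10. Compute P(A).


P(A) = P(A|B1)P(B1) + P(A|B2)P(B2) + P(A|B3)P(B3)
= 5/9*8/11 + 1/8*1/11 + 1/10*2/11
= 40/99 + 1/88 + 1/55 = 1717/3960

1717/3960


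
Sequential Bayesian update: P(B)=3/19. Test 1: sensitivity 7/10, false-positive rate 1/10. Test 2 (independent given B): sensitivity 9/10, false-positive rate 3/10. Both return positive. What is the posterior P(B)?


After test 1: P(+) = 7/10*3/19 + 1/10*16/19 = 37/190
P(B|+) = (21/190)/(37/190) = 21/37
After test 2 (use post1 as new prior): P(+) = 9/10*21/37 + 3/10*16/37 = 237/370
P(B|+,+) = (189/370)/(237/370) = 63/79

63/79


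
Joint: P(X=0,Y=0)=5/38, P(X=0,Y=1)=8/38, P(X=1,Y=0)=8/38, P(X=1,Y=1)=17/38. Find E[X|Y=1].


P(Y=1) = 25/38
E[X|Y=1] = (0*8 + 1*17)/25 = 17/25

17/25


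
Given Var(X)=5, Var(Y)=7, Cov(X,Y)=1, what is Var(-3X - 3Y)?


Var(-3X - 3Y) = (-3)^2*Var(X) + (-3)^2*Var(Y) + 2*(-3)*(-3)*Cov(X,Y)
= 9*5 + 9*7 + 18*1
= 45 + 63 + 18 = 126

126


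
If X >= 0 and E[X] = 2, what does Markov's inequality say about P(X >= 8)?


Markov: P(X >= a) <= E[X]/a
P(X >= 8) <= 2/8 = 1/4

1/4
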